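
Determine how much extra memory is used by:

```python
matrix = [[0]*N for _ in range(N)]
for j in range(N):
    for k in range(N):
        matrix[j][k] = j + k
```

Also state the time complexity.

Space complexity: O(n^2).
A 2D structure of size n x n is allocated.
Time complexity: O(n^2).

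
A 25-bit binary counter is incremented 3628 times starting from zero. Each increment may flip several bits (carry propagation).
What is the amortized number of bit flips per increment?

Bit i flips on every 2^i-th increment, so over 3628 increments bit i flips floor(3628/2^i) times. Summing over i: total flips < 2 * 3628. Amortized: < 2 = O(1) per increment.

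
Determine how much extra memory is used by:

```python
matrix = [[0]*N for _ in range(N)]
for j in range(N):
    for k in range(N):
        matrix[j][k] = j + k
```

Space complexity: O(n^2).
A 2D structure of size n x n is allocated.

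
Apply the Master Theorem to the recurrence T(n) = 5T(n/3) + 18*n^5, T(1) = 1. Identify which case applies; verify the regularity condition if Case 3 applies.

a=5, b=3, f(n)=18*n^5.
log_3(5) = 1.465 < 5.
f(n) = Omega(n^(1.465+epsilon)) for some epsilon > 0, so Case 3 is the candidate.
Regularity: a*f(n/b) = 5*18*(n/3)^5 = (5/243)*18*n^5 <= c*f(n) with c = 5/243 < 1. Satisfied.
Case 3: T(n) = Theta(n^5).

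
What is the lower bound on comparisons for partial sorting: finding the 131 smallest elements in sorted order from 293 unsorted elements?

Finding 131 smallest of 293 in sorted order: Omega(293) to identify the 131 smallest, plus Omega(131 log 131) to sort them. Total: Omega(n + k log k).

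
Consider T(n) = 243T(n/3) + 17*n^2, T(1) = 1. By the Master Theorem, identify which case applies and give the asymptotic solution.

a=243, b=3, f(n)=17*n^2.
log_3(243) = 5 > 2.
Since f(n) = O(n^2) is polynomially smaller than n^5, Case 1 applies.
T(n) = Theta(n^5).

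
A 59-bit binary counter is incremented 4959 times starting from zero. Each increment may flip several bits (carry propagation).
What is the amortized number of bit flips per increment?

Bit i flips on every 2^i-th increment, so over 4959 increments bit i flips floor(4959/2^i) times. Summing over i: total flips < 2 * 4959. Amortized: < 2 = O(1) per increment.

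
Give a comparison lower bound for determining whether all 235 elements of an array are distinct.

In the algebraic decision-tree model, the YES region for element distinctness on 235 elements has 235! connected components (one per ordering). Ben-Or's theorem then gives a lower bound of Omega(log(n!)) = Omega(n log n).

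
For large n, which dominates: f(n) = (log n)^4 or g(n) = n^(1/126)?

g(n) = n^(1/126) grows faster: any positive power of n dominates any polylog.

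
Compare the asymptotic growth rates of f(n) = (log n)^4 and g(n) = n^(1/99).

g(n) = n^(1/99) grows faster: any positive power of n dominates any polylog.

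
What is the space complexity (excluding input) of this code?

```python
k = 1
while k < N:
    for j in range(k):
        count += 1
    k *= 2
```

Space complexity: O(1).
Only a constant amount of auxiliary storage is used; nothing grows with n.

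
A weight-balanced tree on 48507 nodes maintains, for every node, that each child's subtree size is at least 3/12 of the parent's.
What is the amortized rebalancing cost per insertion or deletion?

With balance ratio 3/12, tree height is O(log_{12/3}(48507)) = O(log n). A rebalance at a node of size s costs O(s) but requires Omega(s) updates in that subtree to retrigger. Summed over the O(log n) ancestors of the touched leaf, amortized rebalancing is O(log n).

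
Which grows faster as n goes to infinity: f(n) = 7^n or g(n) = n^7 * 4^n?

f(n) = 7^n grows faster: 7^n / (n^7 4^n) = (7/4)^n / n^7 -> infinity since 7/4 > 1.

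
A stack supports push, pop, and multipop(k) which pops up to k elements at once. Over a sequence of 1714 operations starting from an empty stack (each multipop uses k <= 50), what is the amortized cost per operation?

Each element is pushed exactly once and popped at most once (whether by pop or as part of a multipop). So the total number of individual pops over the whole sequence is at most the number of pushes, which is at most 1714. Total work <= 2 * 1714, hence O(1) amortized per operation.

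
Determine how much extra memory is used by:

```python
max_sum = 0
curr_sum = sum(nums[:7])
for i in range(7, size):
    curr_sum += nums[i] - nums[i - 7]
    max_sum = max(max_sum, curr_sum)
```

Space complexity: O(1).
Only a constant amount of auxiliary storage is used; nothing grows with n.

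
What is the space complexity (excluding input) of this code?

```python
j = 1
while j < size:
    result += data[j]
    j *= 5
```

Space complexity: O(1).
Only a constant amount of auxiliary storage is used; nothing grows with n.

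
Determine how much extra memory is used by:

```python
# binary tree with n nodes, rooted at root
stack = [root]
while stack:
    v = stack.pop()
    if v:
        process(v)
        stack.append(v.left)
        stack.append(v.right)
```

Space complexity: O(n).
Auxiliary storage grows linearly with the input size n in the worst case.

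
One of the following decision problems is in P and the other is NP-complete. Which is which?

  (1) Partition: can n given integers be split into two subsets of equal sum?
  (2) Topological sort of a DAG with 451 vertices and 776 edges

(1) is NP-complete: Subset Sum reduces to it (one of Karp's 21 NP-complete problems).
(2) is P: DFS-based topological sort runs in O(V+E).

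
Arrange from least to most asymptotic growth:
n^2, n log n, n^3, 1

Ordered by growth rate: 1 < n log n < n^2 < n^3.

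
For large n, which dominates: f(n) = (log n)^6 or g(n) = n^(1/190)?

g(n) = n^(1/190) grows faster: any positive power of n dominates any polylog.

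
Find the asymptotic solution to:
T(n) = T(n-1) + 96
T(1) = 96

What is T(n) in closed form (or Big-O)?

Unrolling: T(n) = T(n-1) + 96 = T(n-2) + 2*96 = ... = T(1) + (n-1)*96 = 96 + (n-1)*96 = 96n.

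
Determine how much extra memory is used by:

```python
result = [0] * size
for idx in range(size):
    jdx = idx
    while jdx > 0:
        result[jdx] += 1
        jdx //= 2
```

Space complexity: O(n).
Auxiliary storage grows linearly with the input size n in the worst case.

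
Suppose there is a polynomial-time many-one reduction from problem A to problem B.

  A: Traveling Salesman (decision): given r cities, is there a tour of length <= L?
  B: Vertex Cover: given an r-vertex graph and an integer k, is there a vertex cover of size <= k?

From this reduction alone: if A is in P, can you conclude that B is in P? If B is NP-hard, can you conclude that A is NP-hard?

A poly-time reduction A <=_p B transfers tractability DOWN (B easy => A easy) and hardness UP (A hard => B hard), not the reverse.
From A in P, the reduction alone does NOT give B in P: any problem in P trivially reduces to SAT, yet SAT is not known to be in P.
From B NP-hard, the reduction alone does NOT give A NP-hard: again, easy problems reduce to hard ones.
(Here in fact A is NP-complete and B is NP-complete.)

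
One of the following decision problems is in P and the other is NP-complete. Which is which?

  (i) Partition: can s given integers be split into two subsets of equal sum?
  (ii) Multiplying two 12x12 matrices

(i) is NP-complete: Subset Sum reduces to it (one of Karp's 21 NP-complete problems).
(ii) is P: the schoolbook algorithm runs in O(n^3).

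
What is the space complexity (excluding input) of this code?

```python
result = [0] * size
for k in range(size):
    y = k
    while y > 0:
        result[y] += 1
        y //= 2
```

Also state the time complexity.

Space complexity: O(n).
Auxiliary storage grows linearly with the input size n in the worst case.
Time complexity: O(n log n).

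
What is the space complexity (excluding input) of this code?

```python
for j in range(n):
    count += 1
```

Space complexity: O(1).
Only a constant amount of auxiliary storage is used; nothing grows with n.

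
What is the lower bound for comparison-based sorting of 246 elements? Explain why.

A comparison-based sorting algorithm corresponds to a decision tree. With 246! possible permutations, the tree has 246! leaves. The height is at least log_2(246!) = Omega(n log n) by Stirling's approximation.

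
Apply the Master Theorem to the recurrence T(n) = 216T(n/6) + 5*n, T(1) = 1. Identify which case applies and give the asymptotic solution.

a=216, b=6, f(n)=5*n.
log_6(216) = 3 > 1.
Since f(n) = O(n^1) is polynomially smaller than n^3, Case 1 applies.
T(n) = Theta(n^3).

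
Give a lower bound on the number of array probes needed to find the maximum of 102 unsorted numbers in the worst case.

Adversary: any unprobed cell could hold a value larger than everything seen so far. If fewer than 102 cells are probed, the adversary places the max in an unprobed cell. So all 102 cells must be examined; together with 102-1 comparisons this is tight.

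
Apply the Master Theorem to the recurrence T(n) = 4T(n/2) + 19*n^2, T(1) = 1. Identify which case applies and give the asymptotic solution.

a=4, b=2, f(n)=19*n^2.
log_2(4) = 2, so n^(log_b(a)) = n^2.
f(n) = Theta(n^2), so Case 2 applies.
T(n) = Theta(n^2 log n).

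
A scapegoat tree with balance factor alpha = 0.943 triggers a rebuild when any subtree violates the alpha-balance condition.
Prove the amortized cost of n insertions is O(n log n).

Define potential Phi = c * sum of |size(left(v)) - size(right(v))| over all nodes. An insertion at depth d costs O(d) = O(log n) and increases Phi by O(log n). When a rebuild of subtree of size s occurs, it costs O(s) but reduces Phi by Omega(s). With alpha = 0.943, between rebuilds Omega(s) insertions must occur. Amortized cost per insertion: O(log n).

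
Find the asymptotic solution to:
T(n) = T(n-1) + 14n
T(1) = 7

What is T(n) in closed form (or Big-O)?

Unrolling: T(n) = 7 + 14*(2 + 3 + ... + n) = 7 + 14*(n(n+1)/2 - 1) = O(n^2).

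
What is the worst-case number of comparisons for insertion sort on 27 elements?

Insertion sort on reverse-sorted input: 1 + 2 + ... + (27-1) = 351 comparisons.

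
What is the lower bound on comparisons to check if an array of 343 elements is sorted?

To verify 343 elements are sorted, we must compare each consecutive pair. Skipping any pair allows an adversary to swap them. Therefore 342 comparisons are necessary and sufficient.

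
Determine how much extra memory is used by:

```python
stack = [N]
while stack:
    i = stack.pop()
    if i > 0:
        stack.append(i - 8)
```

Space complexity: O(1).
Only a constant amount of auxiliary storage is used; nothing grows with n.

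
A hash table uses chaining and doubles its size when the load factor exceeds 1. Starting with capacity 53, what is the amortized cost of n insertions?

Rehashing occurs when load exceeds 1. Total rehash cost is geometric series summing to O(n). Each insertion itself is O(1). Amortized: O(1).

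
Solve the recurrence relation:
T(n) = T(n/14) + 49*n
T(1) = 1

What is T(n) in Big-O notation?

Geometric series: 49*n*(1 + 1/14 + 1/14^2 + ...) = O(n). T(n) = O(n).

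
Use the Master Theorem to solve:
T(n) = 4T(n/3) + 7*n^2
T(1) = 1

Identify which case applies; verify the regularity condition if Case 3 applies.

a=4, b=3, f(n)=7*n^2.
log_3(4) = 1.262 < 2.
f(n) = Omega(n^(1.262+epsilon)) for some epsilon > 0, so Case 3 is the candidate.
Regularity: a*f(n/b) = 4*7*(n/3)^2 = (4/9)*7*n^2 <= c*f(n) with c = 4/9 < 1. Satisfied.
Case 3: T(n) = Theta(n^2).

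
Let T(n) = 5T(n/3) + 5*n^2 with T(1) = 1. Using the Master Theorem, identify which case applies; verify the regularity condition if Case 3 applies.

a=5, b=3, f(n)=5*n^2.
log_3(5) = 1.465 < 2.
f(n) = Omega(n^(1.465+epsilon)) for some epsilon > 0, so Case 3 is the candidate.
Regularity: a*f(n/b) = 5*5*(n/3)^2 = (5/9)*5*n^2 <= c*f(n) with c = 5/9 < 1. Satisfied.
Case 3: T(n) = Theta(n^2).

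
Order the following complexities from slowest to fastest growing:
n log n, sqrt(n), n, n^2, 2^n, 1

Ordered by growth rate: 1 < sqrt(n) < n < n log n < n^2 < 2^n.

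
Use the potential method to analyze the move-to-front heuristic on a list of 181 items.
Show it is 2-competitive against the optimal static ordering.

Let Phi = number of inversions between the MTF list and the optimal static list (0 <= Phi <= C(181,2)). Accessing an element at MTF position k and optimal position j: the move-to-front destroys all k-1 inversions in front of it that are not in front in optimal (>= k-j of them) and creates at most j-1 new ones. Amortized cost <= k + (j-1) - (k-j) = 2j - 1 <= 2 * optimal cost.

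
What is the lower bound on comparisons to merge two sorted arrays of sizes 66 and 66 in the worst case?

Adversary: with |66 - 66| <= 1 the inputs can be fully interleaved so that every adjacent pair in the merged output comes from different arrays. Then each of the 131 adjacent pairs must be directly compared, or the algorithm cannot determine their relative order. Standard merge meets this bound.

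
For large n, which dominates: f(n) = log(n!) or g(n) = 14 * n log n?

f(n) = log(n!) and g(n) = 14 * n log n are Theta of each other: Stirling: log(n!) = n log n - n + O(log n) = Theta(n log n); the constant 14 doesn't change the Theta class.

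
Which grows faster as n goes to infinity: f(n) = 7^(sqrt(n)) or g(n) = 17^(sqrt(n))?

g(n) = 17^(sqrt(n)) grows faster: ratio is (17/7)^(sqrt(n)) -> infinity since 17/7 > 1.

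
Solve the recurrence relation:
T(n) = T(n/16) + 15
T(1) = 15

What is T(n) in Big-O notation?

Each step divides n by 16 and adds 15. After log_16(n) steps, T(n) = O(log n).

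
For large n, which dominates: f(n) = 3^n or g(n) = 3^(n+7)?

f(n) = 3^n and g(n) = 3^(n+7) are Theta of each other: 3^(n+7) = 3^7 * 3^n = Theta(3^n).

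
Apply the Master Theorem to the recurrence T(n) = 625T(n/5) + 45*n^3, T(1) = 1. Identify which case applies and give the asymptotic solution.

a=625, b=5, f(n)=45*n^3.
log_5(625) = 4 > 3.
Since f(n) = O(n^3) is polynomially smaller than n^4, Case 1 applies.
T(n) = Theta(n^4).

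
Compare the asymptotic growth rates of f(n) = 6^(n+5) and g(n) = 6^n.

f(n) = 6^(n+5) and g(n) = 6^n are Theta of each other: 6^(n+5) = 6^5 * 6^n = Theta(6^n).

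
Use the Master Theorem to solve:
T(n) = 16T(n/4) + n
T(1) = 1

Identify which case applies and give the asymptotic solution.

a=16, b=4, f(n)=n.
log_4(16) = 2 > 1.
Since f(n) = O(n^1) is polynomially smaller than n^2, Case 1 applies.
T(n) = Theta(n^2).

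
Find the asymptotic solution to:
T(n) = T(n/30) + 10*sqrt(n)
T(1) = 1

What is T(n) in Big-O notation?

Each level contributes sqrt(n/30^k). Geometric series with ratio 1/sqrt(30) < 1 sums to O(sqrt(n)).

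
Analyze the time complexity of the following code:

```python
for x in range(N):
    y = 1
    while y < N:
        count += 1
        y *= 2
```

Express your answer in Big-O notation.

Time complexity: O(n log n).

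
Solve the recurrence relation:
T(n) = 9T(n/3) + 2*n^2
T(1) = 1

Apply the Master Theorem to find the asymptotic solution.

a=9, b=3, f(n)=2*n^2. log_3(9) = 2. Case 2: T(n) = O(n^2 log n).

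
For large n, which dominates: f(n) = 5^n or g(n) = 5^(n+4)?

f(n) = 5^n and g(n) = 5^(n+4) are Theta of each other: 5^(n+4) = 5^4 * 5^n = Theta(5^n).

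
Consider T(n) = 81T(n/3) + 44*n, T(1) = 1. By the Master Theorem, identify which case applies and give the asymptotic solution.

a=81, b=3, f(n)=44*n.
log_3(81) = 4 > 1.
Since f(n) = O(n^1) is polynomially smaller than n^4, Case 1 applies.
T(n) = Theta(n^4).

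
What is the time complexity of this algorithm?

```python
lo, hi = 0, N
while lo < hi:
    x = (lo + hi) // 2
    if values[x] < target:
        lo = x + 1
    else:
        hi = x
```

Time complexity: O(log n).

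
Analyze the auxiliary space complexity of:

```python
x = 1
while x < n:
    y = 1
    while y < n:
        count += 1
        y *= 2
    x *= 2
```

Space complexity: O(1).
Only a constant amount of auxiliary storage is used; nothing grows with n.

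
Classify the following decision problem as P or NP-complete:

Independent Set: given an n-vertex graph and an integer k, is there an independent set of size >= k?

This problem is NP-complete: complement of Clique (with k part of the input).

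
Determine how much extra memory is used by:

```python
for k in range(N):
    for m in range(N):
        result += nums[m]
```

Space complexity: O(1).
Only a constant amount of auxiliary storage is used; nothing grows with n.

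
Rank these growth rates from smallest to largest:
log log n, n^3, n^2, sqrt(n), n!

Ordered by growth rate: log log n < sqrt(n) < n^2 < n^3 < n!.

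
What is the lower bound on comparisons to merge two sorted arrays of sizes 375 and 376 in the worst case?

Adversary: with |375 - 376| <= 1 the inputs can be fully interleaved so that every adjacent pair in the merged output comes from different arrays. Then each of the 750 adjacent pairs must be directly compared, or the algorithm cannot determine their relative order. Standard merge meets this bound.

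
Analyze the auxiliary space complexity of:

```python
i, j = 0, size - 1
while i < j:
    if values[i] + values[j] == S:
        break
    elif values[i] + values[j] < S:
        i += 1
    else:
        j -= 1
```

Space complexity: O(1).
Only a constant amount of auxiliary storage is used; nothing grows with n.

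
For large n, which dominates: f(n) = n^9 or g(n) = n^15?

g(n) = n^15 grows faster: n^15/n^9 = n^6 -> infinity.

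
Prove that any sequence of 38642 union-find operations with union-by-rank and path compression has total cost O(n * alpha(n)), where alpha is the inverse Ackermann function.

Using Tarjan's analysis with rank-based potential function. Union-by-rank keeps tree height O(log n). Path compression flattens paths during find. For n = 38642 operations, total cost is O(n * alpha(n)), effectively O(n) since alpha grows incredibly slowly.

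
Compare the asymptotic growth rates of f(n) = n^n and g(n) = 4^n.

f(n) = n^n grows faster: n^n / 4^n = (n/4)^n -> infinity once n > 4.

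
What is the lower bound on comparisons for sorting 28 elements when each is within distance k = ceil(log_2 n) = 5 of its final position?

Partition the 28 positions into floor(n/k) blocks of k = 5 consecutive positions; any permutation within a block keeps every element within k of its final position, so there are at least (k!)^(n/k) distinguishable inputs. Lower bound: log_2((k!)^(n/k)) = (n/k) * log_2(k!) = Theta(n log k); with k = ceil(log_2 n), this is Omega(n log log n).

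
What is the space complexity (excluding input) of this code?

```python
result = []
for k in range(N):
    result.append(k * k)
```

Space complexity: O(n).
Auxiliary storage grows linearly with the input size n in the worst case.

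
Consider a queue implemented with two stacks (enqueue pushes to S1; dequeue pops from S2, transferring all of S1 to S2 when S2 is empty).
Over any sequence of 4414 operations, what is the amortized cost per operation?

Each element is pushed to S1 once, popped once, pushed to S2 once, and popped once: 4 unit operations over its lifetime. Over 4414 operations the total work is O(4414). Amortized O(1) per enqueue/dequeue.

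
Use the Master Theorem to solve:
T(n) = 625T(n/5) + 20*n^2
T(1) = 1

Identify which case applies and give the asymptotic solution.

a=625, b=5, f(n)=20*n^2.
log_5(625) = 4 > 2.
Since f(n) = O(n^2) is polynomially smaller than n^4, Case 1 applies.
T(n) = Theta(n^4).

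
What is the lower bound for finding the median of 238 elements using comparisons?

To find the median of 238 elements, every element must be compared at least once, so the lower bound is Omega(n). The BFPRT algorithm achieves O(n), making this tight.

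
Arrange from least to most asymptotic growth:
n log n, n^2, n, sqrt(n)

Ordered by growth rate: sqrt(n) < n < n log n < n^2.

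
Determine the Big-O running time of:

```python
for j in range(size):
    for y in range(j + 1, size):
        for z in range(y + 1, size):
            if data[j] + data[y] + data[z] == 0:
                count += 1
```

Time complexity: O(n^3).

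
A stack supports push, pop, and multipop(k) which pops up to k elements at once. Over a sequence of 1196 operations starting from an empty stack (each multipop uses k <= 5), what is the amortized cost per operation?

Each element is pushed exactly once and popped at most once (whether by pop or as part of a multipop). So the total number of individual pops over the whole sequence is at most the number of pushes, which is at most 1196. Total work <= 2 * 1196, hence O(1) amortized per operation.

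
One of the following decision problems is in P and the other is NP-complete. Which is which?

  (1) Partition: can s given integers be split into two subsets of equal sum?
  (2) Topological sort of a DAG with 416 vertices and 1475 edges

(1) is NP-complete: Subset Sum reduces to it (one of Karp's 21 NP-complete problems).
(2) is P: DFS-based topological sort runs in O(V+E).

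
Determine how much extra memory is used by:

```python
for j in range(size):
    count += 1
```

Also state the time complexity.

Space complexity: O(1).
Only a constant amount of auxiliary storage is used; nothing grows with n.
Time complexity: O(n).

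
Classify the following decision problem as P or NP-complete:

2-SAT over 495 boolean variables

This problem is in P: 2-SAT is solvable in linear time via implication-graph SCCs.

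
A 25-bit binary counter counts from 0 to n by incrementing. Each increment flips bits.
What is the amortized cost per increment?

Bit i flips every 2^i increments. Total flips over n increments: sum_{i=0}^{25} n/2^i < 2n. Amortized cost: 2n/n = O(1).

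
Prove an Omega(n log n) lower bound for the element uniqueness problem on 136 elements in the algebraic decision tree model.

In the algebraic decision tree model, element uniqueness on 136 elements is equivalent to determining which cell of an arrangement of C(136,2) = 9180 hyperplanes x_i = x_j contains the input point. Ben-Or's theorem shows this requires Omega(n log n).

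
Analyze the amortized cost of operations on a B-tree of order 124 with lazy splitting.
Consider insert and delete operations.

In a B-tree of order 124, a node splits when it has 124 keys. With lazy splitting, we use potential Phi = number of full nodes + number of near-empty nodes. Each split costs O(1) but reduces potential. Between splits, at least 62 insertions must occur in that node. Amortized structural cost is O(1) per operation, plus O(log_124 n) traversal.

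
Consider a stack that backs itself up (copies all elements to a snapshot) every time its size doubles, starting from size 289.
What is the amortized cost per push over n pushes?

Backups occur at sizes 289, 578, 1156, ..., copying 289 + 578 + 1156 + ... <= 2n elements total (geometric series). Spread over n pushes, the amortized backup cost is O(1) per push.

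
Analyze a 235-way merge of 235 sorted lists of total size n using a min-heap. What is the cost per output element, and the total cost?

Maintain a min-heap of size 235 holding the current head of each list. Each output step does one extract-min (O(log 235)) and one insert of that list's next element (O(log 235)). Each of the n elements passes through the heap exactly once, so the total cost is O(n log 235), i.e. O(log 235) per output element.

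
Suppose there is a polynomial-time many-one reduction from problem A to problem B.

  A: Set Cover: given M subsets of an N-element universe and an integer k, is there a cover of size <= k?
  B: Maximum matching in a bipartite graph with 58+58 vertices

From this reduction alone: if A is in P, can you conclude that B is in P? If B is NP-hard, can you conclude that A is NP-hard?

A poly-time reduction A <=_p B transfers tractability DOWN (B easy => A easy) and hardness UP (A hard => B hard), not the reverse.
From A in P, the reduction alone does NOT give B in P: any problem in P trivially reduces to SAT, yet SAT is not known to be in P.
From B NP-hard, the reduction alone does NOT give A NP-hard: again, easy problems reduce to hard ones.
(Here in fact A is NP-complete and B is in P, so no such reduction is known -- its existence would imply P = NP; the analysis concerns only what the assumed reduction would or would not let you conclude.)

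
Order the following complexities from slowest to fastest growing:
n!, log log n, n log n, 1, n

Ordered by growth rate: 1 < log log n < n < n log n < n!.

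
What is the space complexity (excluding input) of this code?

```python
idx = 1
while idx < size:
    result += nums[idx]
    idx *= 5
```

Space complexity: O(1).
Only a constant amount of auxiliary storage is used; nothing grows with n.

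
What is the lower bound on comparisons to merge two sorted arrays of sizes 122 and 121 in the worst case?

Adversary: with |122 - 121| <= 1 the inputs can be fully interleaved so that every adjacent pair in the merged output comes from different arrays. Then each of the 242 adjacent pairs must be directly compared, or the algorithm cannot determine their relative order. Standard merge meets this bound.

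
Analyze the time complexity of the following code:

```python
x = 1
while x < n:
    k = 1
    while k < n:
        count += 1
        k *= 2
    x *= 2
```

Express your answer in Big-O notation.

Time complexity: O(log^2 n).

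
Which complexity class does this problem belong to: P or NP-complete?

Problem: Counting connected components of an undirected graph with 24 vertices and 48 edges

This problem is in P: BFS/DFS visits each vertex and edge once: O(V+E).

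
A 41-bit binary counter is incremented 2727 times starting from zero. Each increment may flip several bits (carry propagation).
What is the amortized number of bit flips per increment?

Bit i flips on every 2^i-th increment, so over 2727 increments bit i flips floor(2727/2^i) times. Summing over i: total flips < 2 * 2727. Amortized: < 2 = O(1) per increment.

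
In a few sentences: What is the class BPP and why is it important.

BPP (Bounded-error Probabilistic Polynomial time) is the class of problems solvable by a randomized algorithm in polynomial time with error probability at most 1/3. BPP contains P and is contained in PSPACE. It is widely conjectured that P = BPP, meaning randomness does not help for decision problems.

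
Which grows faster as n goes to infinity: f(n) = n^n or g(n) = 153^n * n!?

g(n) = 153^n * n! grows faster: by Stirling n! ~ sqrt(2 pi n)(n/e)^n, so 153^n n! / n^n ~ (153/e)^n sqrt(2 pi n) -> infinity since 153/e > 1.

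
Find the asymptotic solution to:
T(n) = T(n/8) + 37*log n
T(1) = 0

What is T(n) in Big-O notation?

Each of the log_8(n) levels adds O(log n). T(n) = O(log^2 n).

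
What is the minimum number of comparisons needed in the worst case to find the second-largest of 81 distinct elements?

Lower bound: finding the max needs 81-1 comparisons. By the adversary weight-doubling argument, the max must personally win >= ceil(log_2(81)) = 7 comparisons; the 2nd-largest is among those 7 losers, needing 7-1 more comparisons. Total >= 81-1 + 7-1 = 86. A balanced knockout tournament achieves this.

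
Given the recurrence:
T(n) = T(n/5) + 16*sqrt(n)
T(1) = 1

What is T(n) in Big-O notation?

Each level contributes sqrt(n/5^k). Geometric series with ratio 1/sqrt(5) < 1 sums to O(sqrt(n)).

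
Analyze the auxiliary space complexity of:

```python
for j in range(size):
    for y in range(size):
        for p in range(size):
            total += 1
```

Space complexity: O(1).
Only a constant amount of auxiliary storage is used; nothing grows with n.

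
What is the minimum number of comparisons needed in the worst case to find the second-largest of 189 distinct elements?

Lower bound: finding the max needs 189-1 comparisons. By the adversary weight-doubling argument, the max must personally win >= ceil(log_2(189)) = 8 comparisons; the 2nd-largest is among those 8 losers, needing 8-1 more comparisons. Total >= 189-1 + 8-1 = 195. A balanced knockout tournament achieves this.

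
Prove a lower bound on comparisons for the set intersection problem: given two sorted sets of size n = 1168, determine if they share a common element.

For two sorted arrays of size n = 1168, any correct algorithm must examine Omega(n) elements. If fewer are examined, an adversary places a common element in an unexamined gap. A merge-based scan achieves O(n), so the bound is tight.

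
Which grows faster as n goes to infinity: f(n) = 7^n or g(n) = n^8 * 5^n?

f(n) = 7^n grows faster: 7^n / (n^8 5^n) = (7/5)^n / n^8 -> infinity since 7/5 > 1.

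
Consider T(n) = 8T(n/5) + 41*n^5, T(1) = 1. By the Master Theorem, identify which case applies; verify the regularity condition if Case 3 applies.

a=8, b=5, f(n)=41*n^5.
log_5(8) = 1.292 < 5.
f(n) = Omega(n^(1.292+epsilon)) for some epsilon > 0, so Case 3 is the candidate.
Regularity: a*f(n/b) = 8*41*(n/5)^5 = (8/3125)*41*n^5 <= c*f(n) with c = 8/3125 < 1. Satisfied.
Case 3: T(n) = Theta(n^5).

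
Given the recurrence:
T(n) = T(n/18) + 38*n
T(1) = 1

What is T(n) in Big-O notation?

Geometric series: 38*n*(1 + 1/18 + 1/18^2 + ...) = O(n). T(n) = O(n).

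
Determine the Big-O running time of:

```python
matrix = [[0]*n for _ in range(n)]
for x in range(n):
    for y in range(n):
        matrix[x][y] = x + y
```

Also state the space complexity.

Time complexity: O(n^2).
Space complexity: O(n^2).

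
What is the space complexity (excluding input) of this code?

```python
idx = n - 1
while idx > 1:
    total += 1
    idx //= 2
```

Space complexity: O(1).
Only a constant amount of auxiliary storage is used; nothing grows with n.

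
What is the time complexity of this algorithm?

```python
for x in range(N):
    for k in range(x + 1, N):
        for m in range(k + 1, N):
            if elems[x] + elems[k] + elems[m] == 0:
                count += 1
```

Time complexity: O(n^3).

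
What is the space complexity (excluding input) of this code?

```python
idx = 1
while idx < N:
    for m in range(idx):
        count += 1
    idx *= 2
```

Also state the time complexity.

Space complexity: O(1).
Only a constant amount of auxiliary storage is used; nothing grows with n.
Time complexity: O(n).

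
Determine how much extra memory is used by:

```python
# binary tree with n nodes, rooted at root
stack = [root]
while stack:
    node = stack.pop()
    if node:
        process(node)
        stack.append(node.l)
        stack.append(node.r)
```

Space complexity: O(n).
Auxiliary storage grows linearly with the input size n in the worst case.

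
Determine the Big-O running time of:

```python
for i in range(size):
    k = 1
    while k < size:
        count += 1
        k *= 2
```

Time complexity: O(n log n).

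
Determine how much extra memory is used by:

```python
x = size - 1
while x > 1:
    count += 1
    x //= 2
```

Space complexity: O(1).
Only a constant amount of auxiliary storage is used; nothing grows with n.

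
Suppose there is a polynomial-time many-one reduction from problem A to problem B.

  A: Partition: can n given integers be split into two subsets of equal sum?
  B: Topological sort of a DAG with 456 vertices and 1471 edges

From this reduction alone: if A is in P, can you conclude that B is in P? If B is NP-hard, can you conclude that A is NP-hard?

A poly-time reduction A <=_p B transfers tractability DOWN (B easy => A easy) and hardness UP (A hard => B hard), not the reverse.
From A in P, the reduction alone does NOT give B in P: any problem in P trivially reduces to SAT, yet SAT is not known to be in P.
From B NP-hard, the reduction alone does NOT give A NP-hard: again, easy problems reduce to hard ones.
(Here in fact A is NP-complete and B is in P, so no such reduction is known -- its existence would imply P = NP; the analysis concerns only what the assumed reduction would or would not let you conclude.)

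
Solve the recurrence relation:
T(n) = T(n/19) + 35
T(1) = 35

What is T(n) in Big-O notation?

Each step divides n by 19 and adds 35. After log_19(n) steps, T(n) = O(log n).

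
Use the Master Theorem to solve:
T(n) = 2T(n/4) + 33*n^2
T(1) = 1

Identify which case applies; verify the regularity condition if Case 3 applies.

a=2, b=4, f(n)=33*n^2.
log_4(2) = 0.5 < 2.
f(n) = Omega(n^(0.5+epsilon)) for some epsilon > 0, so Case 3 is the candidate.
Regularity: a*f(n/b) = 2*33*(n/4)^2 = (2/16)*33*n^2 <= c*f(n) with c = 2/16 < 1. Satisfied.
Case 3: T(n) = Theta(n^2).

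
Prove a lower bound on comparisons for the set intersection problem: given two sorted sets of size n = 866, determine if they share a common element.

For two sorted arrays of size n = 866, any correct algorithm must examine Omega(n) elements. If fewer are examined, an adversary places a common element in an unexamined gap. A merge-based scan achieves O(n), so the bound is tight.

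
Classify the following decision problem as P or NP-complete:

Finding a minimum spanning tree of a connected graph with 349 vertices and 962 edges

This problem is in P: Kruskal's / Prim's algorithms run in polynomial time.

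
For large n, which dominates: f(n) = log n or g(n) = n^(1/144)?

g(n) = n^(1/144) grows faster: any positive power of n dominates log n.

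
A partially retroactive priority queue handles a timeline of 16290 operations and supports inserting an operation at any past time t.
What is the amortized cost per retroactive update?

Partially retroactive priority queues (Demaine-Iacono-Langerman) allow updates at past times with queries only at the present. With a balanced BST over the m = 16290 timeline events tracking bridges, each retroactive insert or delete is O(log m) amortized.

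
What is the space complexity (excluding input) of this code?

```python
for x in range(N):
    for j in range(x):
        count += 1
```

Space complexity: O(1).
Only a constant amount of auxiliary storage is used; nothing grows with n.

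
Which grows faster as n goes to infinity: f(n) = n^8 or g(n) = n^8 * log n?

g(n) = n^8 * log n grows faster: extra log n factor -> infinity.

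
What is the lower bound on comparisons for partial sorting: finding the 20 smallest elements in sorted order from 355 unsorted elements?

Finding 20 smallest of 355 in sorted order: Omega(355) to identify the 20 smallest, plus Omega(20 log 20) to sort them. Total: Omega(n + k log k).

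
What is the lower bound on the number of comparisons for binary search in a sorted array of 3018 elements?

With 3018 possible positions, we need at least ceil(log_2(3018)) = 12 comparisons. Each comparison splits the remaining candidates by at most half.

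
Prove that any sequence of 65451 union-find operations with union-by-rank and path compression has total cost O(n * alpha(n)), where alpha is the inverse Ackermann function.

Using Tarjan's analysis with rank-based potential function. Union-by-rank keeps tree height O(log n). Path compression flattens paths during find. For n = 65451 operations, total cost is O(n * alpha(n)), effectively O(n) since alpha grows incredibly slowly.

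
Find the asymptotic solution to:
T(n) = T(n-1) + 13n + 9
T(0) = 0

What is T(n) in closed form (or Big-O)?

Dominant term in sum is 13*sum(i, i=1..n) = 13*n*(n+1)/2 = O(n^2).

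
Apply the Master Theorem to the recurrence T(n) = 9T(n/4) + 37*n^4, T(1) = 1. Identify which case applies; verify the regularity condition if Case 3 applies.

a=9, b=4, f(n)=37*n^4.
log_4(9) = 1.585 < 4.
f(n) = Omega(n^(1.585+epsilon)) for some epsilon > 0, so Case 3 is the candidate.
Regularity: a*f(n/b) = 9*37*(n/4)^4 = (9/256)*37*n^4 <= c*f(n) with c = 9/256 < 1. Satisfied.
Case 3: T(n) = Theta(n^4).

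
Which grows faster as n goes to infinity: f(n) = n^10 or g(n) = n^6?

f(n) = n^10 grows faster: n^10/n^6 = n^4 -> infinity.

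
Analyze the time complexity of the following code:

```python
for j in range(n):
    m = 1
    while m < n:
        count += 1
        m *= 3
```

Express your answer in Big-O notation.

Time complexity: O(n log n).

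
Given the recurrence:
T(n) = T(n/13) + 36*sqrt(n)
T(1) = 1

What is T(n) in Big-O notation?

Each level contributes sqrt(n/13^k). Geometric series with ratio 1/sqrt(13) < 1 sums to O(sqrt(n)).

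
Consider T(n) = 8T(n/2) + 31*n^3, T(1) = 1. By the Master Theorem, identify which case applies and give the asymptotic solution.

a=8, b=2, f(n)=31*n^3.
log_2(8) = 3, so n^(log_b(a)) = n^3.
f(n) = Theta(n^3), so Case 2 applies.
T(n) = Theta(n^3 log n).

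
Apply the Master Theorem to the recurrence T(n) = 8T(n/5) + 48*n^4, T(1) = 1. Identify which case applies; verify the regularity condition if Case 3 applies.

a=8, b=5, f(n)=48*n^4.
log_5(8) = 1.292 < 4.
f(n) = Omega(n^(1.292+epsilon)) for some epsilon > 0, so Case 3 is the candidate.
Regularity: a*f(n/b) = 8*48*(n/5)^4 = (8/625)*48*n^4 <= c*f(n) with c = 8/625 < 1. Satisfied.
Case 3: T(n) = Theta(n^4).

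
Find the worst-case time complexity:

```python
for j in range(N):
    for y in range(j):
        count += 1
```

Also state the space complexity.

Time complexity: O(n^2).
Space complexity: O(1).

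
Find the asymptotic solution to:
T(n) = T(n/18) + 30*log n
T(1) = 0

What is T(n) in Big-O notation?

Each of the log_18(n) levels adds O(log n). T(n) = O(log^2 n).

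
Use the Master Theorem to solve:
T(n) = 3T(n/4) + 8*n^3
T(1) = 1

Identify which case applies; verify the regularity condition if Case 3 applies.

a=3, b=4, f(n)=8*n^3.
log_4(3) = 0.7925 < 3.
f(n) = Omega(n^(0.7925+epsilon)) for some epsilon > 0, so Case 3 is the candidate.
Regularity: a*f(n/b) = 3*8*(n/4)^3 = (3/64)*8*n^3 <= c*f(n) with c = 3/64 < 1. Satisfied.
Case 3: T(n) = Theta(n^3).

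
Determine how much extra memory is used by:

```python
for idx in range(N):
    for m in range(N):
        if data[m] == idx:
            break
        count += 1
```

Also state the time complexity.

Space complexity: O(1).
Only a constant amount of auxiliary storage is used; nothing grows with n.
Time complexity: O(n^2).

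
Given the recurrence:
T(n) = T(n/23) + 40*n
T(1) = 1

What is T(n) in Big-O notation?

Geometric series: 40*n*(1 + 1/23 + 1/23^2 + ...) = O(n). T(n) = O(n).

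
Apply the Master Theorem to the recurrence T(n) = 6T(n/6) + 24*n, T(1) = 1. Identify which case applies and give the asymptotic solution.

a=6, b=6, f(n)=24*n.
log_6(6) = 1, so n^(log_b(a)) = n.
f(n) = Theta(n), so Case 2 applies.
T(n) = Theta(n log n).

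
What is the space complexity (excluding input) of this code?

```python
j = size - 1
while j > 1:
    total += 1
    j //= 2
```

Space complexity: O(1).
Only a constant amount of auxiliary storage is used; nothing grows with n.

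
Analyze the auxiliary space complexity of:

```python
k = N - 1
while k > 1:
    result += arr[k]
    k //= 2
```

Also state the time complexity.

Space complexity: O(1).
Only a constant amount of auxiliary storage is used; nothing grows with n.
Time complexity: O(log n).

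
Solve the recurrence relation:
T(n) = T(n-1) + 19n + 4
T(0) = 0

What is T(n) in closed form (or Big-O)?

Dominant term in sum is 19*sum(i, i=1..n) = 19*n*(n+1)/2 = O(n^2).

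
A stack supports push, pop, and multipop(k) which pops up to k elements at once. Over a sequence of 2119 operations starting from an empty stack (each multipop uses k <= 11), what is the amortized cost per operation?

Each element is pushed exactly once and popped at most once (whether by pop or as part of a multipop). So the total number of individual pops over the whole sequence is at most the number of pushes, which is at most 2119. Total work <= 2 * 2119, hence O(1) amortized per operation.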